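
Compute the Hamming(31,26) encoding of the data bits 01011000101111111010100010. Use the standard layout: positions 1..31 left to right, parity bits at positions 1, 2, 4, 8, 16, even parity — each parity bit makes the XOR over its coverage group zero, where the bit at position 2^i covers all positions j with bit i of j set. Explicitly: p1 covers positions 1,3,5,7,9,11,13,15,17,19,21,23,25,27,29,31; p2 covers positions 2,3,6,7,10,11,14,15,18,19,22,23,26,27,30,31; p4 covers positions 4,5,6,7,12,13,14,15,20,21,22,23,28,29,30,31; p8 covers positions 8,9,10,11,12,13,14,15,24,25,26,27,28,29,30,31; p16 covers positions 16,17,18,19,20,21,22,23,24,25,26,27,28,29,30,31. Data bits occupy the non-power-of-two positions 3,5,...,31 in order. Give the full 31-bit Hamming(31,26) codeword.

0100101010001011111111010100010

Place data bits at non-power-of-two positions: b3=0, b5=1, b6=0, b7=1, b9=1, b10=0, b11=0, b12=0, b13=1, b14=0, b15=1, b17=1, b18=1, b19=1, b20=1, b21=1, b22=1, b23=0, b24=1, b25=0, b26=1, b27=0, b28=0, b29=0, b30=1, b31=0.
p1 = XOR of data positions {3,5,7,9,11,13,15,17,19,21,23,25,27,29,31} = 0⊕1⊕1⊕1⊕0⊕1⊕1⊕1⊕1⊕1⊕0⊕0⊕0⊕0⊕0 = 0
p2 = XOR of data positions {3,6,7,10,11,14,15,18,19,22,23,26,27,30,31} = 0⊕0⊕1⊕0⊕0⊕0⊕1⊕1⊕1⊕1⊕0⊕1⊕0⊕1⊕0 = 1
p4 = XOR of data positions {5,6,7,12,13,14,15,20,21,22,23,28,29,30,31} = 1⊕0⊕1⊕0⊕1⊕0⊕1⊕1⊕1⊕1⊕0⊕0⊕0⊕1⊕0 = 0
p8 = XOR of data positions {9,10,11,12,13,14,15,24,25,26,27,28,29,30,31} = 1⊕0⊕0⊕0⊕1⊕0⊕1⊕1⊕0⊕1⊕0⊕0⊕0⊕1⊕0 = 0
p16 = XOR of data positions {17,18,19,20,21,22,23,24,25,26,27,28,29,30,31} = 1⊕1⊕1⊕1⊕1⊕1⊕0⊕1⊕0⊕1⊕0⊕0⊕0⊕1⊕0 = 1
Codeword b1..b31 = 0100101010001011111111010100010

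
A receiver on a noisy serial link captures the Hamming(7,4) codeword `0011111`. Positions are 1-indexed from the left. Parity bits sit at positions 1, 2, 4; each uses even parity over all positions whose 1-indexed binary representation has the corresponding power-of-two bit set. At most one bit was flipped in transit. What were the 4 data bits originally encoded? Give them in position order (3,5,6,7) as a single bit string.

0111

s1: b1⊕b3⊕b5⊕b7 = 0⊕1⊕1⊕1 = 1
s2: b2⊕b3⊕b6⊕b7 = 0⊕1⊕1⊕1 = 1
s4: b4⊕b5⊕b6⊕b7 = 1⊕1⊕1⊕1 = 0
Syndrome (s4...s1) = 011 → position 3.
Flip bit 3: corrected codeword = 0001111
Data bits at positions 3,5,6,7: 0111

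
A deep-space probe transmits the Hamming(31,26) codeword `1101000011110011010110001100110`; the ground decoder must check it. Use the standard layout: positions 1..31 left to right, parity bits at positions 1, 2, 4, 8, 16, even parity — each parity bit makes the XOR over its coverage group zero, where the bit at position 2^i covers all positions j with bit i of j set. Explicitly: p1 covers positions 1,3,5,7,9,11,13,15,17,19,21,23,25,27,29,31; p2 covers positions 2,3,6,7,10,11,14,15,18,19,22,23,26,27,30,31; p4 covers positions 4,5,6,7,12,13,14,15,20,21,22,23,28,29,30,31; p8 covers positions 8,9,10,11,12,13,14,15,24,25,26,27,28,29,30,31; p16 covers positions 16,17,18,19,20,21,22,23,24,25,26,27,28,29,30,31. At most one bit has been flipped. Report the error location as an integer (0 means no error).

15

s1: b1⊕b3⊕b5⊕b7⊕b9⊕b11⊕b13⊕b15⊕b17⊕b19⊕b21⊕b23⊕b25⊕b27⊕b29⊕b31 = 1⊕0⊕0⊕0⊕1⊕1⊕0⊕1⊕0⊕0⊕1⊕0⊕1⊕0⊕1⊕0 = 1
s2: b2⊕b3⊕b6⊕b7⊕b10⊕b11⊕b14⊕b15⊕b18⊕b19⊕b22⊕b23⊕b26⊕b27⊕b30⊕b31 = 1⊕0⊕0⊕0⊕1⊕1⊕0⊕1⊕1⊕0⊕0⊕0⊕1⊕0⊕1⊕0 = 1
s4: b4⊕b5⊕b6⊕b7⊕b12⊕b13⊕b14⊕b15⊕b20⊕b21⊕b22⊕b23⊕b28⊕b29⊕b30⊕b31 = 1⊕0⊕0⊕0⊕1⊕0⊕0⊕1⊕1⊕1⊕0⊕0⊕0⊕1⊕1⊕0 = 1
s8: b8⊕b9⊕b10⊕b11⊕b12⊕b13⊕b14⊕b15⊕b24⊕b25⊕b26⊕b27⊕b28⊕b29⊕b30⊕b31 = 0⊕1⊕1⊕1⊕1⊕0⊕0⊕1⊕0⊕1⊕1⊕0⊕0⊕1⊕1⊕0 = 1
s16: b16⊕b17⊕b18⊕b19⊕b20⊕b21⊕b22⊕b23⊕b24⊕b25⊕b26⊕b27⊕b28⊕b29⊕b30⊕b31 = 1⊕0⊕1⊕0⊕1⊕1⊕0⊕0⊕0⊕1⊕1⊕0⊕0⊕1⊕1⊕0 = 0
Syndrome (s16...s1) = 01111 → position 15.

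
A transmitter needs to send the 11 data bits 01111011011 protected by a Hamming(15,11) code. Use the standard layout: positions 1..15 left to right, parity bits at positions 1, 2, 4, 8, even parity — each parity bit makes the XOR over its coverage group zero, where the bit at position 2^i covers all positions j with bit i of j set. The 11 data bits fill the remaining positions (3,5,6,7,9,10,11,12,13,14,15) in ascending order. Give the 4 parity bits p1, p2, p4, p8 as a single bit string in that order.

1101

Place data bits at non-power-of-two positions: b3=0, b5=1, b6=1, b7=1, b9=1, b10=0, b11=1, b12=1, b13=0, b14=1, b15=1.
p1 = XOR of data positions {3,5,7,9,11,13,15} = 0⊕1⊕1⊕1⊕1⊕0⊕1 = 1
p2 = XOR of data positions {3,6,7,10,11,14,15} = 0⊕1⊕1⊕0⊕1⊕1⊕1 = 1
p4 = XOR of data positions {5,6,7,12,13,14,15} = 1⊕1⊕1⊕1⊕0⊕1⊕1 = 0
p8 = XOR of data positions {9,10,11,12,13,14,15} = 1⊕0⊕1⊕1⊕0⊕1⊕1 = 1
Parity bits p1,p2,p4,p8 = 1101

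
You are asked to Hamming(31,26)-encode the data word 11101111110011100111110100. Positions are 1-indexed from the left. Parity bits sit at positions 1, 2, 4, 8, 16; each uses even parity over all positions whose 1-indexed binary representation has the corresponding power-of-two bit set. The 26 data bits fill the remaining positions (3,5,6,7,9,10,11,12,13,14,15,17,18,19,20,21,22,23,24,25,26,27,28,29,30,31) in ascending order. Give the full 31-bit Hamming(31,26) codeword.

0010110111111101011100111110100

Place data bits at non-power-of-two positions: b3=1, b5=1, b6=1, b7=0, b9=1, b10=1, b11=1, b12=1, b13=1, b14=1, b15=0, b17=0, b18=1, b19=1, b20=1, b21=0, b22=0, b23=1, b24=1, b25=1, b26=1, b27=1, b28=0, b29=1, b30=0, b31=0.
p1 = XOR of data positions {3,5,7,9,11,13,15,17,19,21,23,25,27,29,31} = 1⊕1⊕0⊕1⊕1⊕1⊕0⊕0⊕1⊕0⊕1⊕1⊕1⊕1⊕0 = 0
p2 = XOR of data positions {3,6,7,10,11,14,15,18,19,22,23,26,27,30,31} = 1⊕1⊕0⊕1⊕1⊕1⊕0⊕1⊕1⊕0⊕1⊕1⊕1⊕0⊕0 = 0
p4 = XOR of data positions {5,6,7,12,13,14,15,20,21,22,23,28,29,30,31} = 1⊕1⊕0⊕1⊕1⊕1⊕0⊕1⊕0⊕0⊕1⊕0⊕1⊕0⊕0 = 0
p8 = XOR of data positions {9,10,11,12,13,14,15,24,25,26,27,28,29,30,31} = 1⊕1⊕1⊕1⊕1⊕1⊕0⊕1⊕1⊕1⊕1⊕0⊕1⊕0⊕0 = 1
p16 = XOR of data positions {17,18,19,20,21,22,23,24,25,26,27,28,29,30,31} = 0⊕1⊕1⊕1⊕0⊕0⊕1⊕1⊕1⊕1⊕1⊕0⊕1⊕0⊕0 = 1
Codeword b1..b31 = 0010110111111101011100111110100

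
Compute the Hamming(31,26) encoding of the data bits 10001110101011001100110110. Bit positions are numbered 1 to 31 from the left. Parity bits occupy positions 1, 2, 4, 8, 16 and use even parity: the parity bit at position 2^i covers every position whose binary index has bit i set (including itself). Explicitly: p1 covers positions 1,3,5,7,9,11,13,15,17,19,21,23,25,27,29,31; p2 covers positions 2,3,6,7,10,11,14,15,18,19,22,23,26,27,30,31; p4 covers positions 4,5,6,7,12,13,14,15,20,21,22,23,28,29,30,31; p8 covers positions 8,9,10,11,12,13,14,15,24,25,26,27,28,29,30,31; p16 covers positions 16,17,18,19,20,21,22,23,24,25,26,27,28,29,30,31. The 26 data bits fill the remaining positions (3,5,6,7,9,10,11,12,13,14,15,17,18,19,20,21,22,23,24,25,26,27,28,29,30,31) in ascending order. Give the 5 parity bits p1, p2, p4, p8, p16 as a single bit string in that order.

Place data bits at non-power-of-two positions: b3=1, b5=0, b6=0, b7=0, b9=1, b10=1, b11=1, b12=0, b13=1, b14=0, b15=1, b17=0, b18=1, b19=1, b20=0, b21=0, b22=1, b23=1, b24=0, b25=0, b26=1, b27=1, b28=0, b29=1, b30=1, b31=0.
p1 = XOR of data positions {3,5,7,9,11,13,15,17,19,21,23,25,27,29,31} = 1⊕0⊕0⊕1⊕1⊕1⊕1⊕0⊕1⊕0⊕1⊕0⊕1⊕1⊕0 = 1
p2 = XOR of data positions {3,6,7,10,11,14,15,18,19,22,23,26,27,30,31} = 1⊕0⊕0⊕1⊕1⊕0⊕1⊕1⊕1⊕1⊕1⊕1⊕1⊕1⊕0 = 1
p4 = XOR of data positions {5,6,7,12,13,14,15,20,21,22,23,28,29,30,31} = 0⊕0⊕0⊕0⊕1⊕0⊕1⊕0⊕0⊕1⊕1⊕0⊕1⊕1⊕0 = 0
p8 = XOR of data positions {9,10,11,12,13,14,15,24,25,26,27,28,29,30,31} = 1⊕1⊕1⊕0⊕1⊕0⊕1⊕0⊕0⊕1⊕1⊕0⊕1⊕1⊕0 = 1
p16 = XOR of data positions {17,18,19,20,21,22,23,24,25,26,27,28,29,30,31} = 0⊕1⊕1⊕0⊕0⊕1⊕1⊕0⊕0⊕1⊕1⊕0⊕1⊕1⊕0 = 0
Parity bits p1,p2,p4,p8,p16 = 11010

11010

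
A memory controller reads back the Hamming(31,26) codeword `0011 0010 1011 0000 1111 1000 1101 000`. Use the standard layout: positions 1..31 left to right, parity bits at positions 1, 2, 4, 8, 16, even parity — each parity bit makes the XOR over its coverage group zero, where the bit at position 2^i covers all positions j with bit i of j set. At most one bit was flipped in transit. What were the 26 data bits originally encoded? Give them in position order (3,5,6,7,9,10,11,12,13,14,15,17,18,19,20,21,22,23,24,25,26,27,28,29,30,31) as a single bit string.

s1: b1⊕b3⊕b5⊕b7⊕b9⊕b11⊕b13⊕b15⊕b17⊕b19⊕b21⊕b23⊕b25⊕b27⊕b29⊕b31 = 0⊕1⊕0⊕1⊕1⊕1⊕0⊕0⊕1⊕1⊕1⊕0⊕1⊕0⊕0⊕0 = 0
s2: b2⊕b3⊕b6⊕b7⊕b10⊕b11⊕b14⊕b15⊕b18⊕b19⊕b22⊕b23⊕b26⊕b27⊕b30⊕b31 = 0⊕1⊕0⊕1⊕0⊕1⊕0⊕0⊕1⊕1⊕0⊕0⊕1⊕0⊕0⊕0 = 0
s4: b4⊕b5⊕b6⊕b7⊕b12⊕b13⊕b14⊕b15⊕b20⊕b21⊕b22⊕b23⊕b28⊕b29⊕b30⊕b31 = 1⊕0⊕0⊕1⊕1⊕0⊕0⊕0⊕1⊕1⊕0⊕0⊕1⊕0⊕0⊕0 = 0
s8: b8⊕b9⊕b10⊕b11⊕b12⊕b13⊕b14⊕b15⊕b24⊕b25⊕b26⊕b27⊕b28⊕b29⊕b30⊕b31 = 0⊕1⊕0⊕1⊕1⊕0⊕0⊕0⊕0⊕1⊕1⊕0⊕1⊕0⊕0⊕0 = 0
s16: b16⊕b17⊕b18⊕b19⊕b20⊕b21⊕b22⊕b23⊕b24⊕b25⊕b26⊕b27⊕b28⊕b29⊕b30⊕b31 = 0⊕1⊕1⊕1⊕1⊕1⊕0⊕0⊕0⊕1⊕1⊕0⊕1⊕0⊕0⊕0 = 0
Syndrome (s16...s1) = 00000 → position 0 (no error).
No correction needed.
Data bits at positions 3,5,6,7,9,10,11,12,13,14,15,17,18,19,20,21,22,23,24,25,26,27,28,29,30,31: 10011011000111110001101000

10011011000111110001101000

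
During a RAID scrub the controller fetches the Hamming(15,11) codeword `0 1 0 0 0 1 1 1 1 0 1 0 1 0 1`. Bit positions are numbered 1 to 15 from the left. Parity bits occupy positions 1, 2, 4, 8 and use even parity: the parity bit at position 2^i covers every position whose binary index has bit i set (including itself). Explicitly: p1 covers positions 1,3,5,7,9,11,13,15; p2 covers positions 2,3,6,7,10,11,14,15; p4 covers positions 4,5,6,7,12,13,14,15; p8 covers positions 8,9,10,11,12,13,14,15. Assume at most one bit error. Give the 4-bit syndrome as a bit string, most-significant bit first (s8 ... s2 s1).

1011

s1: b1⊕b3⊕b5⊕b7⊕b9⊕b11⊕b13⊕b15 = 0⊕0⊕0⊕1⊕1⊕1⊕1⊕1 = 1
s2: b2⊕b3⊕b6⊕b7⊕b10⊕b11⊕b14⊕b15 = 1⊕0⊕1⊕1⊕0⊕1⊕0⊕1 = 1
s4: b4⊕b5⊕b6⊕b7⊕b12⊕b13⊕b14⊕b15 = 0⊕0⊕1⊕1⊕0⊕1⊕0⊕1 = 0
s8: b8⊕b9⊕b10⊕b11⊕b12⊕b13⊕b14⊕b15 = 1⊕1⊕0⊕1⊕0⊕1⊕0⊕1 = 1
Syndrome (s8...s1) = 1011 → position 11.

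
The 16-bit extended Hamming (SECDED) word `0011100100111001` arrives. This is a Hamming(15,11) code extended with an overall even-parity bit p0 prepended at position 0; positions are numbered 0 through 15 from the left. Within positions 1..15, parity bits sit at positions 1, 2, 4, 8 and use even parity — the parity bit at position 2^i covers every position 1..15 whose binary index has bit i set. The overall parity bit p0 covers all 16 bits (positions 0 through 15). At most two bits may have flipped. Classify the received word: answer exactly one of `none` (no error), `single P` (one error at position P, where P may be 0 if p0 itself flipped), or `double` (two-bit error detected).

none

s1: b1⊕b3⊕b5⊕b7⊕b9⊕b11⊕b13⊕b15 = 0⊕1⊕0⊕1⊕0⊕1⊕0⊕1 = 0
s2: b2⊕b3⊕b6⊕b7⊕b10⊕b11⊕b14⊕b15 = 1⊕1⊕0⊕1⊕1⊕1⊕0⊕1 = 0
s4: b4⊕b5⊕b6⊕b7⊕b12⊕b13⊕b14⊕b15 = 1⊕0⊕0⊕1⊕1⊕0⊕0⊕1 = 0
s8: b8⊕b9⊕b10⊕b11⊕b12⊕b13⊕b14⊕b15 = 0⊕0⊕1⊕1⊕1⊕0⊕0⊕1 = 0
Syndrome (s8...s1) = 0000 → position 0 (no error).
Overall parity (XOR of all 16 bits, including p0): 0⊕0⊕1⊕1⊕1⊕0⊕0⊕1⊕0⊕0⊕1⊕1⊕1⊕0⊕0⊕1 = 0
Overall=0, syndrome position=0 → no error.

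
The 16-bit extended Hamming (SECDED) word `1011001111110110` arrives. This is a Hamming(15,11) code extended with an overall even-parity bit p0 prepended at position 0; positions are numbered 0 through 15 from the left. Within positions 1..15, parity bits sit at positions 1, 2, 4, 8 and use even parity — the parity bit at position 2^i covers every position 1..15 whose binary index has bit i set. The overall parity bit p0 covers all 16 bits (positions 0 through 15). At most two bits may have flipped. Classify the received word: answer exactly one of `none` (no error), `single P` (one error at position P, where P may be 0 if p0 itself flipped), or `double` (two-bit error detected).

s1: b1⊕b3⊕b5⊕b7⊕b9⊕b11⊕b13⊕b15 = 0⊕1⊕0⊕1⊕1⊕1⊕1⊕0 = 1
s2: b2⊕b3⊕b6⊕b7⊕b10⊕b11⊕b14⊕b15 = 1⊕1⊕1⊕1⊕1⊕1⊕1⊕0 = 1
s4: b4⊕b5⊕b6⊕b7⊕b12⊕b13⊕b14⊕b15 = 0⊕0⊕1⊕1⊕0⊕1⊕1⊕0 = 0
s8: b8⊕b9⊕b10⊕b11⊕b12⊕b13⊕b14⊕b15 = 1⊕1⊕1⊕1⊕0⊕1⊕1⊕0 = 0
Syndrome (s8...s1) = 0011 → position 3.
Overall parity (XOR of all 16 bits, including p0): 1⊕0⊕1⊕1⊕0⊕0⊕1⊕1⊕1⊕1⊕1⊕1⊕0⊕1⊕1⊕0 = 1
Overall=1, syndrome position=3 → single-bit error at position 3.

single 3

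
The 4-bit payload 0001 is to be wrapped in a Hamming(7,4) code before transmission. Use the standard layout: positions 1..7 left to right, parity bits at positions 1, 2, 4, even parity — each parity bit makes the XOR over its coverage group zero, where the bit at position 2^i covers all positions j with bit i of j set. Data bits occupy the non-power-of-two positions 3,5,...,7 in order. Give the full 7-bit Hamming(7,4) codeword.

1101001

Place data bits at non-power-of-two positions: b3=0, b5=0, b6=0, b7=1.
p1 = XOR of data positions {3,5,7} = 0⊕0⊕1 = 1
p2 = XOR of data positions {3,6,7} = 0⊕0⊕1 = 1
p4 = XOR of data positions {5,6,7} = 0⊕0⊕1 = 1
Codeword b1..b7 = 1101001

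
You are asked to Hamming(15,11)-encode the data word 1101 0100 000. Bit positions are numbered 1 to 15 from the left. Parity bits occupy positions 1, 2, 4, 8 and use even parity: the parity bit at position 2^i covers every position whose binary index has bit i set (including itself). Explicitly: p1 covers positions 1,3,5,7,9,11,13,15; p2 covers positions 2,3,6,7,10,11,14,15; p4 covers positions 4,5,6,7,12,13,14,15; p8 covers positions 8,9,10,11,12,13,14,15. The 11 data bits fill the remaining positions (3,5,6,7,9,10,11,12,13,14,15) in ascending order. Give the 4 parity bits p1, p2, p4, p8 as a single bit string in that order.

1101

Place data bits at non-power-of-two positions: b3=1, b5=1, b6=0, b7=1, b9=0, b10=1, b11=0, b12=0, b13=0, b14=0, b15=0.
p1 = XOR of data positions {3,5,7,9,11,13,15} = 1⊕1⊕1⊕0⊕0⊕0⊕0 = 1
p2 = XOR of data positions {3,6,7,10,11,14,15} = 1⊕0⊕1⊕1⊕0⊕0⊕0 = 1
p4 = XOR of data positions {5,6,7,12,13,14,15} = 1⊕0⊕1⊕0⊕0⊕0⊕0 = 0
p8 = XOR of data positions {9,10,11,12,13,14,15} = 0⊕1⊕0⊕0⊕0⊕0⊕0 = 1
Parity bits p1,p2,p4,p8 = 1101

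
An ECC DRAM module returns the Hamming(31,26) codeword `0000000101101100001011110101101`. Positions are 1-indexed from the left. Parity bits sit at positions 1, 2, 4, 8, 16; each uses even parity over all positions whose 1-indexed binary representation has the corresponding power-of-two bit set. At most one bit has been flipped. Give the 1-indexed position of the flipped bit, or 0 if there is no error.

17

s1: b1⊕b3⊕b5⊕b7⊕b9⊕b11⊕b13⊕b15⊕b17⊕b19⊕b21⊕b23⊕b25⊕b27⊕b29⊕b31 = 0⊕0⊕0⊕0⊕0⊕1⊕1⊕0⊕0⊕1⊕1⊕1⊕0⊕0⊕1⊕1 = 1
s2: b2⊕b3⊕b6⊕b7⊕b10⊕b11⊕b14⊕b15⊕b18⊕b19⊕b22⊕b23⊕b26⊕b27⊕b30⊕b31 = 0⊕0⊕0⊕0⊕1⊕1⊕1⊕0⊕0⊕1⊕1⊕1⊕1⊕0⊕0⊕1 = 0
s4: b4⊕b5⊕b6⊕b7⊕b12⊕b13⊕b14⊕b15⊕b20⊕b21⊕b22⊕b23⊕b28⊕b29⊕b30⊕b31 = 0⊕0⊕0⊕0⊕0⊕1⊕1⊕0⊕0⊕1⊕1⊕1⊕1⊕1⊕0⊕1 = 0
s8: b8⊕b9⊕b10⊕b11⊕b12⊕b13⊕b14⊕b15⊕b24⊕b25⊕b26⊕b27⊕b28⊕b29⊕b30⊕b31 = 1⊕0⊕1⊕1⊕0⊕1⊕1⊕0⊕1⊕0⊕1⊕0⊕1⊕1⊕0⊕1 = 0
s16: b16⊕b17⊕b18⊕b19⊕b20⊕b21⊕b22⊕b23⊕b24⊕b25⊕b26⊕b27⊕b28⊕b29⊕b30⊕b31 = 0⊕0⊕0⊕1⊕0⊕1⊕1⊕1⊕1⊕0⊕1⊕0⊕1⊕1⊕0⊕1 = 1
Syndrome (s16...s1) = 10001 → position 17.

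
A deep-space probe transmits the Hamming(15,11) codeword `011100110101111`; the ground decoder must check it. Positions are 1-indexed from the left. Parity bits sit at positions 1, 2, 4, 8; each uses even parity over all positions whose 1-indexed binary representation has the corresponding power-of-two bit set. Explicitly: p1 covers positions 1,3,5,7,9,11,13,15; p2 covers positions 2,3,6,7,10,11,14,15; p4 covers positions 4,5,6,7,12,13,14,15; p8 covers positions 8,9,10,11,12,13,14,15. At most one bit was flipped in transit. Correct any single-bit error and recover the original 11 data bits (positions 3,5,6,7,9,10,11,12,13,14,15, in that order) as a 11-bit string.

s1: b1⊕b3⊕b5⊕b7⊕b9⊕b11⊕b13⊕b15 = 0⊕1⊕0⊕1⊕0⊕0⊕1⊕1 = 0
s2: b2⊕b3⊕b6⊕b7⊕b10⊕b11⊕b14⊕b15 = 1⊕1⊕0⊕1⊕1⊕0⊕1⊕1 = 0
s4: b4⊕b5⊕b6⊕b7⊕b12⊕b13⊕b14⊕b15 = 1⊕0⊕0⊕1⊕1⊕1⊕1⊕1 = 0
s8: b8⊕b9⊕b10⊕b11⊕b12⊕b13⊕b14⊕b15 = 1⊕0⊕1⊕0⊕1⊕1⊕1⊕1 = 0
Syndrome (s8...s1) = 0000 → position 0 (no error).
No correction needed.
Data bits at positions 3,5,6,7,9,10,11,12,13,14,15: 10010101111

10010101111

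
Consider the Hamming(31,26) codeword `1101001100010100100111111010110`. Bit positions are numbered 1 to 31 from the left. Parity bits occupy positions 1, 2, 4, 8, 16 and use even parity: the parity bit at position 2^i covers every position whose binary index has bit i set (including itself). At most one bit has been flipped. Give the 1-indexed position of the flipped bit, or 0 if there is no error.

s1: b1⊕b3⊕b5⊕b7⊕b9⊕b11⊕b13⊕b15⊕b17⊕b19⊕b21⊕b23⊕b25⊕b27⊕b29⊕b31 = 1⊕0⊕0⊕1⊕0⊕0⊕0⊕0⊕1⊕0⊕1⊕1⊕1⊕1⊕1⊕0 = 0
s2: b2⊕b3⊕b6⊕b7⊕b10⊕b11⊕b14⊕b15⊕b18⊕b19⊕b22⊕b23⊕b26⊕b27⊕b30⊕b31 = 1⊕0⊕0⊕1⊕0⊕0⊕1⊕0⊕0⊕0⊕1⊕1⊕0⊕1⊕1⊕0 = 1
s4: b4⊕b5⊕b6⊕b7⊕b12⊕b13⊕b14⊕b15⊕b20⊕b21⊕b22⊕b23⊕b28⊕b29⊕b30⊕b31 = 1⊕0⊕0⊕1⊕1⊕0⊕1⊕0⊕1⊕1⊕1⊕1⊕0⊕1⊕1⊕0 = 0
s8: b8⊕b9⊕b10⊕b11⊕b12⊕b13⊕b14⊕b15⊕b24⊕b25⊕b26⊕b27⊕b28⊕b29⊕b30⊕b31 = 1⊕0⊕0⊕0⊕1⊕0⊕1⊕0⊕1⊕1⊕0⊕1⊕0⊕1⊕1⊕0 = 0
s16: b16⊕b17⊕b18⊕b19⊕b20⊕b21⊕b22⊕b23⊕b24⊕b25⊕b26⊕b27⊕b28⊕b29⊕b30⊕b31 = 0⊕1⊕0⊕0⊕1⊕1⊕1⊕1⊕1⊕1⊕0⊕1⊕0⊕1⊕1⊕0 = 0
Syndrome (s16...s1) = 00010 → position 2.

2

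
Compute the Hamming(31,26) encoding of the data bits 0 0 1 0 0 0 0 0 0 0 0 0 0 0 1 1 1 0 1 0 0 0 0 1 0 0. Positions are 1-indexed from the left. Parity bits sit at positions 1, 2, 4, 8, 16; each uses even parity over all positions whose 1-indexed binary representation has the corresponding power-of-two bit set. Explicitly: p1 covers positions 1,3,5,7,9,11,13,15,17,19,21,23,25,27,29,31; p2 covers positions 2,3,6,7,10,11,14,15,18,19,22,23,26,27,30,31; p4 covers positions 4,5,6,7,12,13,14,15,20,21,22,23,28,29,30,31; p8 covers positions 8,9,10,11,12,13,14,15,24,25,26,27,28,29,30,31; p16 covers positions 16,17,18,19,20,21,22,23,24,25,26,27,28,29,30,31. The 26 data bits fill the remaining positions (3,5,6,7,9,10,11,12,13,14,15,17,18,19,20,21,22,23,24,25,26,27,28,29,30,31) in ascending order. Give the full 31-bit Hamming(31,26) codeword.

0001010000000001000111010000100

Place data bits at non-power-of-two positions: b3=0, b5=0, b6=1, b7=0, b9=0, b10=0, b11=0, b12=0, b13=0, b14=0, b15=0, b17=0, b18=0, b19=0, b20=1, b21=1, b22=1, b23=0, b24=1, b25=0, b26=0, b27=0, b28=0, b29=1, b30=0, b31=0.
p1 = XOR of data positions {3,5,7,9,11,13,15,17,19,21,23,25,27,29,31} = 0⊕0⊕0⊕0⊕0⊕0⊕0⊕0⊕0⊕1⊕0⊕0⊕0⊕1⊕0 = 0
p2 = XOR of data positions {3,6,7,10,11,14,15,18,19,22,23,26,27,30,31} = 0⊕1⊕0⊕0⊕0⊕0⊕0⊕0⊕0⊕1⊕0⊕0⊕0⊕0⊕0 = 0
p4 = XOR of data positions {5,6,7,12,13,14,15,20,21,22,23,28,29,30,31} = 0⊕1⊕0⊕0⊕0⊕0⊕0⊕1⊕1⊕1⊕0⊕0⊕1⊕0⊕0 = 1
p8 = XOR of data positions {9,10,11,12,13,14,15,24,25,26,27,28,29,30,31} = 0⊕0⊕0⊕0⊕0⊕0⊕0⊕1⊕0⊕0⊕0⊕0⊕1⊕0⊕0 = 0
p16 = XOR of data positions {17,18,19,20,21,22,23,24,25,26,27,28,29,30,31} = 0⊕0⊕0⊕1⊕1⊕1⊕0⊕1⊕0⊕0⊕0⊕0⊕1⊕0⊕0 = 1
Codeword b1..b31 = 0001010000000001000111010000100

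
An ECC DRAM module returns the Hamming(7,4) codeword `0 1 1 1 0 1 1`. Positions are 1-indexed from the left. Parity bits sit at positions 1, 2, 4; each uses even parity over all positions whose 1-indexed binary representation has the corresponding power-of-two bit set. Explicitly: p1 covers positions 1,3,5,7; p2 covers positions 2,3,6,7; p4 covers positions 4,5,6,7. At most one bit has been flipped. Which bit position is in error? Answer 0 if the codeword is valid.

4

s1: b1⊕b3⊕b5⊕b7 = 0⊕1⊕0⊕1 = 0
s2: b2⊕b3⊕b6⊕b7 = 1⊕1⊕1⊕1 = 0
s4: b4⊕b5⊕b6⊕b7 = 1⊕0⊕1⊕1 = 1
Syndrome (s4...s1) = 100 → position 4.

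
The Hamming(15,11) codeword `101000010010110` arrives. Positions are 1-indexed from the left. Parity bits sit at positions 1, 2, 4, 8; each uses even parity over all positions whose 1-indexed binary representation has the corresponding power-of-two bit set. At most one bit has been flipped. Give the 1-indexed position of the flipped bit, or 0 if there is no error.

s1: b1⊕b3⊕b5⊕b7⊕b9⊕b11⊕b13⊕b15 = 1⊕1⊕0⊕0⊕0⊕1⊕1⊕0 = 0
s2: b2⊕b3⊕b6⊕b7⊕b10⊕b11⊕b14⊕b15 = 0⊕1⊕0⊕0⊕0⊕1⊕1⊕0 = 1
s4: b4⊕b5⊕b6⊕b7⊕b12⊕b13⊕b14⊕b15 = 0⊕0⊕0⊕0⊕0⊕1⊕1⊕0 = 0
s8: b8⊕b9⊕b10⊕b11⊕b12⊕b13⊕b14⊕b15 = 1⊕0⊕0⊕1⊕0⊕1⊕1⊕0 = 0
Syndrome (s8...s1) = 0010 → position 2.

2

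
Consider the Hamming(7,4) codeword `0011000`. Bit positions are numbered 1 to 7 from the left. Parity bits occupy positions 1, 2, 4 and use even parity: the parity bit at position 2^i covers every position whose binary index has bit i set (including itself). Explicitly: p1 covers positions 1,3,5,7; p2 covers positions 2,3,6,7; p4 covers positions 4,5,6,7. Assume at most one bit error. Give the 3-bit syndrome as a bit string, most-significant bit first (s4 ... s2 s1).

s1: b1⊕b3⊕b5⊕b7 = 0⊕1⊕0⊕0 = 1
s2: b2⊕b3⊕b6⊕b7 = 0⊕1⊕0⊕0 = 1
s4: b4⊕b5⊕b6⊕b7 = 1⊕0⊕0⊕0 = 1
Syndrome (s4...s1) = 111 → position 7.

111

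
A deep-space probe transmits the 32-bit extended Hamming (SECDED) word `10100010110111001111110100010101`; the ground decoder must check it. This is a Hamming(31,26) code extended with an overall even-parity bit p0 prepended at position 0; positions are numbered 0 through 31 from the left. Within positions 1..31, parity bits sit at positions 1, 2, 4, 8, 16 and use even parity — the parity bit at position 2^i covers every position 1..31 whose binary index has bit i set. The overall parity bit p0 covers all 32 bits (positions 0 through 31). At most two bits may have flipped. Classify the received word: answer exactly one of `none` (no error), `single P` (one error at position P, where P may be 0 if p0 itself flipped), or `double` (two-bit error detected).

none

s1: b1⊕b3⊕b5⊕b7⊕b9⊕b11⊕b13⊕b15⊕b17⊕b19⊕b21⊕b23⊕b25⊕b27⊕b29⊕b31 = 0⊕0⊕0⊕0⊕1⊕1⊕1⊕0⊕1⊕1⊕1⊕1⊕0⊕1⊕1⊕1 = 0
s2: b2⊕b3⊕b6⊕b7⊕b10⊕b11⊕b14⊕b15⊕b18⊕b19⊕b22⊕b23⊕b26⊕b27⊕b30⊕b31 = 1⊕0⊕1⊕0⊕0⊕1⊕0⊕0⊕1⊕1⊕0⊕1⊕0⊕1⊕0⊕1 = 0
s4: b4⊕b5⊕b6⊕b7⊕b12⊕b13⊕b14⊕b15⊕b20⊕b21⊕b22⊕b23⊕b28⊕b29⊕b30⊕b31 = 0⊕0⊕1⊕0⊕1⊕1⊕0⊕0⊕1⊕1⊕0⊕1⊕0⊕1⊕0⊕1 = 0
s8: b8⊕b9⊕b10⊕b11⊕b12⊕b13⊕b14⊕b15⊕b24⊕b25⊕b26⊕b27⊕b28⊕b29⊕b30⊕b31 = 1⊕1⊕0⊕1⊕1⊕1⊕0⊕0⊕0⊕0⊕0⊕1⊕0⊕1⊕0⊕1 = 0
s16: b16⊕b17⊕b18⊕b19⊕b20⊕b21⊕b22⊕b23⊕b24⊕b25⊕b26⊕b27⊕b28⊕b29⊕b30⊕b31 = 1⊕1⊕1⊕1⊕1⊕1⊕0⊕1⊕0⊕0⊕0⊕1⊕0⊕1⊕0⊕1 = 0
Syndrome (s16...s1) = 00000 → position 0 (no error).
Overall parity (XOR of all 32 bits, including p0): 1⊕0⊕1⊕0⊕0⊕0⊕1⊕0⊕1⊕1⊕0⊕1⊕1⊕1⊕0⊕0⊕1⊕1⊕1⊕1⊕1⊕1⊕0⊕1⊕0⊕0⊕0⊕1⊕0⊕1⊕0⊕1 = 0
Overall=0, syndrome position=0 → no error.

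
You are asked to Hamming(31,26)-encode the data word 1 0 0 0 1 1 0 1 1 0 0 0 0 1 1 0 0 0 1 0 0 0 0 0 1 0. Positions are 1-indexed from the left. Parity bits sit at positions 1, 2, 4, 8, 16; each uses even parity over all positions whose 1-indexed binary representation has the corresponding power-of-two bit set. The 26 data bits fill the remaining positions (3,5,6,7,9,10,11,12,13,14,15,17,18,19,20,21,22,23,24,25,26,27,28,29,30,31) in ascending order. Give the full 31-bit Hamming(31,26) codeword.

0010000011011000001100010000010

Place data bits at non-power-of-two positions: b3=1, b5=0, b6=0, b7=0, b9=1, b10=1, b11=0, b12=1, b13=1, b14=0, b15=0, b17=0, b18=0, b19=1, b20=1, b21=0, b22=0, b23=0, b24=1, b25=0, b26=0, b27=0, b28=0, b29=0, b30=1, b31=0.
p1 = XOR of data positions {3,5,7,9,11,13,15,17,19,21,23,25,27,29,31} = 1⊕0⊕0⊕1⊕0⊕1⊕0⊕0⊕1⊕0⊕0⊕0⊕0⊕0⊕0 = 0
p2 = XOR of data positions {3,6,7,10,11,14,15,18,19,22,23,26,27,30,31} = 1⊕0⊕0⊕1⊕0⊕0⊕0⊕0⊕1⊕0⊕0⊕0⊕0⊕1⊕0 = 0
p4 = XOR of data positions {5,6,7,12,13,14,15,20,21,22,23,28,29,30,31} = 0⊕0⊕0⊕1⊕1⊕0⊕0⊕1⊕0⊕0⊕0⊕0⊕0⊕1⊕0 = 0
p8 = XOR of data positions {9,10,11,12,13,14,15,24,25,26,27,28,29,30,31} = 1⊕1⊕0⊕1⊕1⊕0⊕0⊕1⊕0⊕0⊕0⊕0⊕0⊕1⊕0 = 0
p16 = XOR of data positions {17,18,19,20,21,22,23,24,25,26,27,28,29,30,31} = 0⊕0⊕1⊕1⊕0⊕0⊕0⊕1⊕0⊕0⊕0⊕0⊕0⊕1⊕0 = 0
Codeword b1..b31 = 0010000011011000001100010000010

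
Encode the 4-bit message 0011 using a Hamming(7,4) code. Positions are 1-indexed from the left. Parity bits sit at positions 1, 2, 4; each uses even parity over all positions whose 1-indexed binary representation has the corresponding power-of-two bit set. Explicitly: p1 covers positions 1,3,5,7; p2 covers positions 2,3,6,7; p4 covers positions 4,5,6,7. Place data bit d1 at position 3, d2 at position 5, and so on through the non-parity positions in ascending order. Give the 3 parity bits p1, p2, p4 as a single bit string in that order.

Place data bits at non-power-of-two positions: b3=0, b5=0, b6=1, b7=1.
p1 = XOR of data positions {3,5,7} = 0⊕0⊕1 = 1
p2 = XOR of data positions {3,6,7} = 0⊕1⊕1 = 0
p4 = XOR of data positions {5,6,7} = 0⊕1⊕1 = 0
Parity bits p1,p2,p4 = 100

100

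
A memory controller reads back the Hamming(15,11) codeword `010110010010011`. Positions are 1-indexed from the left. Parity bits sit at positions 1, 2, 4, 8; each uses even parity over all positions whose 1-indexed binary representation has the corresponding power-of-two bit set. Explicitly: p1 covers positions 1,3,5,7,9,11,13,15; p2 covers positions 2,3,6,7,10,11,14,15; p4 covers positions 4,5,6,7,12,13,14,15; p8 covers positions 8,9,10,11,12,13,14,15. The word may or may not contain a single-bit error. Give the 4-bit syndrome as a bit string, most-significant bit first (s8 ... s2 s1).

s1: b1⊕b3⊕b5⊕b7⊕b9⊕b11⊕b13⊕b15 = 0⊕0⊕1⊕0⊕0⊕1⊕0⊕1 = 1
s2: b2⊕b3⊕b6⊕b7⊕b10⊕b11⊕b14⊕b15 = 1⊕0⊕0⊕0⊕0⊕1⊕1⊕1 = 0
s4: b4⊕b5⊕b6⊕b7⊕b12⊕b13⊕b14⊕b15 = 1⊕1⊕0⊕0⊕0⊕0⊕1⊕1 = 0
s8: b8⊕b9⊕b10⊕b11⊕b12⊕b13⊕b14⊕b15 = 1⊕0⊕0⊕1⊕0⊕0⊕1⊕1 = 0
Syndrome (s8...s1) = 0001 → position 1.

0001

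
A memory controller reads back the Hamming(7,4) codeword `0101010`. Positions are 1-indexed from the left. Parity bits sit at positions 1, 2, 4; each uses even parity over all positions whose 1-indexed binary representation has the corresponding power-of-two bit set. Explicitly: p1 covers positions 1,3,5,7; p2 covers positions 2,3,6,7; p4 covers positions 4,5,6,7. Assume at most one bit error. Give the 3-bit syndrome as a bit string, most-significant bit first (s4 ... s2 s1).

000

s1: b1⊕b3⊕b5⊕b7 = 0⊕0⊕0⊕0 = 0
s2: b2⊕b3⊕b6⊕b7 = 1⊕0⊕1⊕0 = 0
s4: b4⊕b5⊕b6⊕b7 = 1⊕0⊕1⊕0 = 0
Syndrome (s4...s1) = 000 → position 0 (no error).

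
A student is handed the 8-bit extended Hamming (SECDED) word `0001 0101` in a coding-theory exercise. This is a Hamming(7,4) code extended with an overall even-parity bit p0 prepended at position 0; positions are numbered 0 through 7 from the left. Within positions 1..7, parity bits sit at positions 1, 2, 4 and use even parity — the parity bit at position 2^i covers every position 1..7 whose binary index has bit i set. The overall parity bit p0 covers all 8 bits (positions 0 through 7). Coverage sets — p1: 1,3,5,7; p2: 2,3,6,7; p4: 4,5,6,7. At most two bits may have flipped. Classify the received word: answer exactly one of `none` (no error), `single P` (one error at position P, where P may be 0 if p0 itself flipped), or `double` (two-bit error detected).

s1: b1⊕b3⊕b5⊕b7 = 0⊕1⊕1⊕1 = 1
s2: b2⊕b3⊕b6⊕b7 = 0⊕1⊕0⊕1 = 0
s4: b4⊕b5⊕b6⊕b7 = 0⊕1⊕0⊕1 = 0
Syndrome (s4...s1) = 001 → position 1.
Overall parity (XOR of all 8 bits, including p0): 0⊕0⊕0⊕1⊕0⊕1⊕0⊕1 = 1
Overall=1, syndrome position=1 → single-bit error at position 1.

single 1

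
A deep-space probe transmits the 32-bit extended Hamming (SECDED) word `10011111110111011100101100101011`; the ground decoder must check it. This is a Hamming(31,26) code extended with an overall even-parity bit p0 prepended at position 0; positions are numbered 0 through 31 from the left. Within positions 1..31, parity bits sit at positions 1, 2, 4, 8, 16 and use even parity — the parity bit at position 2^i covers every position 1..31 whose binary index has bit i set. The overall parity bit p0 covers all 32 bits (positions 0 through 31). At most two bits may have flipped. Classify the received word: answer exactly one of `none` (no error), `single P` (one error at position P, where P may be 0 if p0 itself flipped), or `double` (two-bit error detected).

single 20

s1: b1⊕b3⊕b5⊕b7⊕b9⊕b11⊕b13⊕b15⊕b17⊕b19⊕b21⊕b23⊕b25⊕b27⊕b29⊕b31 = 0⊕1⊕1⊕1⊕1⊕1⊕1⊕1⊕1⊕0⊕0⊕1⊕0⊕0⊕0⊕1 = 0
s2: b2⊕b3⊕b6⊕b7⊕b10⊕b11⊕b14⊕b15⊕b18⊕b19⊕b22⊕b23⊕b26⊕b27⊕b30⊕b31 = 0⊕1⊕1⊕1⊕0⊕1⊕0⊕1⊕0⊕0⊕1⊕1⊕1⊕0⊕1⊕1 = 0
s4: b4⊕b5⊕b6⊕b7⊕b12⊕b13⊕b14⊕b15⊕b20⊕b21⊕b22⊕b23⊕b28⊕b29⊕b30⊕b31 = 1⊕1⊕1⊕1⊕1⊕1⊕0⊕1⊕1⊕0⊕1⊕1⊕1⊕0⊕1⊕1 = 1
s8: b8⊕b9⊕b10⊕b11⊕b12⊕b13⊕b14⊕b15⊕b24⊕b25⊕b26⊕b27⊕b28⊕b29⊕b30⊕b31 = 1⊕1⊕0⊕1⊕1⊕1⊕0⊕1⊕0⊕0⊕1⊕0⊕1⊕0⊕1⊕1 = 0
s16: b16⊕b17⊕b18⊕b19⊕b20⊕b21⊕b22⊕b23⊕b24⊕b25⊕b26⊕b27⊕b28⊕b29⊕b30⊕b31 = 1⊕1⊕0⊕0⊕1⊕0⊕1⊕1⊕0⊕0⊕1⊕0⊕1⊕0⊕1⊕1 = 1
Syndrome (s16...s1) = 10100 → position 20.
Overall parity (XOR of all 32 bits, including p0): 1⊕0⊕0⊕1⊕1⊕1⊕1⊕1⊕1⊕1⊕0⊕1⊕1⊕1⊕0⊕1⊕1⊕1⊕0⊕0⊕1⊕0⊕1⊕1⊕0⊕0⊕1⊕0⊕1⊕0⊕1⊕1 = 1
Overall=1, syndrome position=20 → single-bit error at position 20.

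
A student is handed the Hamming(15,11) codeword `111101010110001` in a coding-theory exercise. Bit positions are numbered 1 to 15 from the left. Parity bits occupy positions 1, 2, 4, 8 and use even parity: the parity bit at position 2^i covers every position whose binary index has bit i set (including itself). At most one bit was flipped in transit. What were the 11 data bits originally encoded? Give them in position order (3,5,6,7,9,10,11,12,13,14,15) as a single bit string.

s1: b1⊕b3⊕b5⊕b7⊕b9⊕b11⊕b13⊕b15 = 1⊕1⊕0⊕0⊕0⊕1⊕0⊕1 = 0
s2: b2⊕b3⊕b6⊕b7⊕b10⊕b11⊕b14⊕b15 = 1⊕1⊕1⊕0⊕1⊕1⊕0⊕1 = 0
s4: b4⊕b5⊕b6⊕b7⊕b12⊕b13⊕b14⊕b15 = 1⊕0⊕1⊕0⊕0⊕0⊕0⊕1 = 1
s8: b8⊕b9⊕b10⊕b11⊕b12⊕b13⊕b14⊕b15 = 1⊕0⊕1⊕1⊕0⊕0⊕0⊕1 = 0
Syndrome (s8...s1) = 0100 → position 4.
Flip bit 4: corrected codeword = 111001010110001
Data bits at positions 3,5,6,7,9,10,11,12,13,14,15: 10100110001

10100110001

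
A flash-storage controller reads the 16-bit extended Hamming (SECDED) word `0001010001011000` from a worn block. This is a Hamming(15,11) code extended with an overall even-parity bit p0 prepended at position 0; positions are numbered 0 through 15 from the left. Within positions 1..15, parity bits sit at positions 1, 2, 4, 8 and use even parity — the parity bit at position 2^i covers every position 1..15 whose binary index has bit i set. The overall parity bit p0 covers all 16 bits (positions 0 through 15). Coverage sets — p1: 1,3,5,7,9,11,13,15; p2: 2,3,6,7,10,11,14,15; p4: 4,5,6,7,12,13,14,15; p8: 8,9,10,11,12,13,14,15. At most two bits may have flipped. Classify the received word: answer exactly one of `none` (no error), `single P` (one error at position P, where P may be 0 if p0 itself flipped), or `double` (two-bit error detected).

s1: b1⊕b3⊕b5⊕b7⊕b9⊕b11⊕b13⊕b15 = 0⊕1⊕1⊕0⊕1⊕1⊕0⊕0 = 0
s2: b2⊕b3⊕b6⊕b7⊕b10⊕b11⊕b14⊕b15 = 0⊕1⊕0⊕0⊕0⊕1⊕0⊕0 = 0
s4: b4⊕b5⊕b6⊕b7⊕b12⊕b13⊕b14⊕b15 = 0⊕1⊕0⊕0⊕1⊕0⊕0⊕0 = 0
s8: b8⊕b9⊕b10⊕b11⊕b12⊕b13⊕b14⊕b15 = 0⊕1⊕0⊕1⊕1⊕0⊕0⊕0 = 1
Syndrome (s8...s1) = 1000 → position 8.
Overall parity (XOR of all 16 bits, including p0): 0⊕0⊕0⊕1⊕0⊕1⊕0⊕0⊕0⊕1⊕0⊕1⊕1⊕0⊕0⊕0 = 1
Overall=1, syndrome position=8 → single-bit error at position 8.

single 8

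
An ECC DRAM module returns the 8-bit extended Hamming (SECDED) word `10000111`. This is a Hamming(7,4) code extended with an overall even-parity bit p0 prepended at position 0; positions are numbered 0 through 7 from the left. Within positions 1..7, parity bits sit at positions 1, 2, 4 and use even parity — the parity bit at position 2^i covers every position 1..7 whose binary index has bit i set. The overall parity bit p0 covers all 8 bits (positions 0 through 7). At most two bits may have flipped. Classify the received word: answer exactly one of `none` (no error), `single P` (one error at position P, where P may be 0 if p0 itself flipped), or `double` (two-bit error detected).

double

s1: b1⊕b3⊕b5⊕b7 = 0⊕0⊕1⊕1 = 0
s2: b2⊕b3⊕b6⊕b7 = 0⊕0⊕1⊕1 = 0
s4: b4⊕b5⊕b6⊕b7 = 0⊕1⊕1⊕1 = 1
Syndrome (s4...s1) = 100 → position 4.
Overall parity (XOR of all 8 bits, including p0): 1⊕0⊕0⊕0⊕0⊕1⊕1⊕1 = 0
Overall=0, syndrome position=4 → double-bit error detected (uncorrectable).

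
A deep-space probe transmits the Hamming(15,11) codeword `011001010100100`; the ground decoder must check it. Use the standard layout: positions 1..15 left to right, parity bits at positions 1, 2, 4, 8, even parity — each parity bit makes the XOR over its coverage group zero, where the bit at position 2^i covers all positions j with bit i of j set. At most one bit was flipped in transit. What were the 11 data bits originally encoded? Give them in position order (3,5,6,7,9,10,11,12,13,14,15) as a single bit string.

10100100100

s1: b1⊕b3⊕b5⊕b7⊕b9⊕b11⊕b13⊕b15 = 0⊕1⊕0⊕0⊕0⊕0⊕1⊕0 = 0
s2: b2⊕b3⊕b6⊕b7⊕b10⊕b11⊕b14⊕b15 = 1⊕1⊕1⊕0⊕1⊕0⊕0⊕0 = 0
s4: b4⊕b5⊕b6⊕b7⊕b12⊕b13⊕b14⊕b15 = 0⊕0⊕1⊕0⊕0⊕1⊕0⊕0 = 0
s8: b8⊕b9⊕b10⊕b11⊕b12⊕b13⊕b14⊕b15 = 1⊕0⊕1⊕0⊕0⊕1⊕0⊕0 = 1
Syndrome (s8...s1) = 1000 → position 8.
Flip bit 8: corrected codeword = 011001000100100
Data bits at positions 3,5,6,7,9,10,11,12,13,14,15: 10100100100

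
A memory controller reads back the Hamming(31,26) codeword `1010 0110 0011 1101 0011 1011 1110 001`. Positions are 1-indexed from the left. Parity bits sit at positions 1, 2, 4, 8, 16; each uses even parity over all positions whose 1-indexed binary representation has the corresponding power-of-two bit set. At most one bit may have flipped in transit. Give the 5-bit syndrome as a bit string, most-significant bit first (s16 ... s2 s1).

s1: b1⊕b3⊕b5⊕b7⊕b9⊕b11⊕b13⊕b15⊕b17⊕b19⊕b21⊕b23⊕b25⊕b27⊕b29⊕b31 = 1⊕1⊕0⊕1⊕0⊕1⊕1⊕0⊕0⊕1⊕1⊕1⊕1⊕1⊕0⊕1 = 1
s2: b2⊕b3⊕b6⊕b7⊕b10⊕b11⊕b14⊕b15⊕b18⊕b19⊕b22⊕b23⊕b26⊕b27⊕b30⊕b31 = 0⊕1⊕1⊕1⊕0⊕1⊕1⊕0⊕0⊕1⊕0⊕1⊕1⊕1⊕0⊕1 = 0
s4: b4⊕b5⊕b6⊕b7⊕b12⊕b13⊕b14⊕b15⊕b20⊕b21⊕b22⊕b23⊕b28⊕b29⊕b30⊕b31 = 0⊕0⊕1⊕1⊕1⊕1⊕1⊕0⊕1⊕1⊕0⊕1⊕0⊕0⊕0⊕1 = 1
s8: b8⊕b9⊕b10⊕b11⊕b12⊕b13⊕b14⊕b15⊕b24⊕b25⊕b26⊕b27⊕b28⊕b29⊕b30⊕b31 = 0⊕0⊕0⊕1⊕1⊕1⊕1⊕0⊕1⊕1⊕1⊕1⊕0⊕0⊕0⊕1 = 1
s16: b16⊕b17⊕b18⊕b19⊕b20⊕b21⊕b22⊕b23⊕b24⊕b25⊕b26⊕b27⊕b28⊕b29⊕b30⊕b31 = 1⊕0⊕0⊕1⊕1⊕1⊕0⊕1⊕1⊕1⊕1⊕1⊕0⊕0⊕0⊕1 = 0
Syndrome (s16...s1) = 01101 → position 13.

01101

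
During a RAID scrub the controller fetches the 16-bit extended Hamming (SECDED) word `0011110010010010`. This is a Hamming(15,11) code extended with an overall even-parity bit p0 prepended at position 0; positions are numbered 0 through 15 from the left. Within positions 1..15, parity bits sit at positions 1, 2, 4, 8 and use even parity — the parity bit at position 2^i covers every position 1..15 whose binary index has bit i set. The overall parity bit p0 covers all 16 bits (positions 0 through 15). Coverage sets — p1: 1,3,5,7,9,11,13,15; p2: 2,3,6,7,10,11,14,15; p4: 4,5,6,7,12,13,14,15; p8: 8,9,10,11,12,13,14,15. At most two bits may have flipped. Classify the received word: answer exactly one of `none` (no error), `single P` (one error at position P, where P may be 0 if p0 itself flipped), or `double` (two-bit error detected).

single 13

s1: b1⊕b3⊕b5⊕b7⊕b9⊕b11⊕b13⊕b15 = 0⊕1⊕1⊕0⊕0⊕1⊕0⊕0 = 1
s2: b2⊕b3⊕b6⊕b7⊕b10⊕b11⊕b14⊕b15 = 1⊕1⊕0⊕0⊕0⊕1⊕1⊕0 = 0
s4: b4⊕b5⊕b6⊕b7⊕b12⊕b13⊕b14⊕b15 = 1⊕1⊕0⊕0⊕0⊕0⊕1⊕0 = 1
s8: b8⊕b9⊕b10⊕b11⊕b12⊕b13⊕b14⊕b15 = 1⊕0⊕0⊕1⊕0⊕0⊕1⊕0 = 1
Syndrome (s8...s1) = 1101 → position 13.
Overall parity (XOR of all 16 bits, including p0): 0⊕0⊕1⊕1⊕1⊕1⊕0⊕0⊕1⊕0⊕0⊕1⊕0⊕0⊕1⊕0 = 1
Overall=1, syndrome position=13 → single-bit error at position 13.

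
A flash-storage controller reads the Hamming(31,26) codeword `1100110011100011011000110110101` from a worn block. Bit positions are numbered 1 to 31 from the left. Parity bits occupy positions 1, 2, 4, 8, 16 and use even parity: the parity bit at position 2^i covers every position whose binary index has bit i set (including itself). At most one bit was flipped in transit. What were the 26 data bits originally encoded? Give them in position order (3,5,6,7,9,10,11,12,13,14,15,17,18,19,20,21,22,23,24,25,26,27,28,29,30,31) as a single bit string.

s1: b1⊕b3⊕b5⊕b7⊕b9⊕b11⊕b13⊕b15⊕b17⊕b19⊕b21⊕b23⊕b25⊕b27⊕b29⊕b31 = 1⊕0⊕1⊕0⊕1⊕1⊕0⊕1⊕0⊕1⊕0⊕1⊕0⊕1⊕1⊕1 = 0
s2: b2⊕b3⊕b6⊕b7⊕b10⊕b11⊕b14⊕b15⊕b18⊕b19⊕b22⊕b23⊕b26⊕b27⊕b30⊕b31 = 1⊕0⊕1⊕0⊕1⊕1⊕0⊕1⊕1⊕1⊕0⊕1⊕1⊕1⊕0⊕1 = 1
s4: b4⊕b5⊕b6⊕b7⊕b12⊕b13⊕b14⊕b15⊕b20⊕b21⊕b22⊕b23⊕b28⊕b29⊕b30⊕b31 = 0⊕1⊕1⊕0⊕0⊕0⊕0⊕1⊕0⊕0⊕0⊕1⊕0⊕1⊕0⊕1 = 0
s8: b8⊕b9⊕b10⊕b11⊕b12⊕b13⊕b14⊕b15⊕b24⊕b25⊕b26⊕b27⊕b28⊕b29⊕b30⊕b31 = 0⊕1⊕1⊕1⊕0⊕0⊕0⊕1⊕1⊕0⊕1⊕1⊕0⊕1⊕0⊕1 = 1
s16: b16⊕b17⊕b18⊕b19⊕b20⊕b21⊕b22⊕b23⊕b24⊕b25⊕b26⊕b27⊕b28⊕b29⊕b30⊕b31 = 1⊕0⊕1⊕1⊕0⊕0⊕0⊕1⊕1⊕0⊕1⊕1⊕0⊕1⊕0⊕1 = 1
Syndrome (s16...s1) = 11010 → position 26.
Flip bit 26: corrected codeword = 1100110011100011011000110010101
Data bits at positions 3,5,6,7,9,10,11,12,13,14,15,17,18,19,20,21,22,23,24,25,26,27,28,29,30,31: 01101110001011000110010101

01101110001011000110010101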